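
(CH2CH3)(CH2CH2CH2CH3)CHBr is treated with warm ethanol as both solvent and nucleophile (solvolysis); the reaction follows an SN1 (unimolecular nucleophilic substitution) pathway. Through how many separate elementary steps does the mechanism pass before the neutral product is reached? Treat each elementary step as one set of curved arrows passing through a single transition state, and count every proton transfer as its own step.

Step 1: The C–Br bond breaks with both electrons going to the bromide; Br⁻ leaves and a secondary carbocation remains.
(No 1,2-shift: no single shift to an adjacent carbon would give a more stable cation.)
Step 2: Nucleophilic capture: the oxygen of CH3CH2OH bonds to the cationic carbon, producing an oxonium-ion intermediate.
Step 3: Deprotonation of the oxonium oxygen by solvent ethanol yields the neutral ether.
Total: 3 elementary steps.

3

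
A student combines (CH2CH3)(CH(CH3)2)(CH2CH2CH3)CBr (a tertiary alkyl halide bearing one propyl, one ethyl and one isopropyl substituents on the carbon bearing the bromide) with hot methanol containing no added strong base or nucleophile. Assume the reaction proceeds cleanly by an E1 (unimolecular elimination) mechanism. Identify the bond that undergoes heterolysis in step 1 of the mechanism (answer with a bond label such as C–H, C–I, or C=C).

C–Br

Step 1: Unassisted departure of Br⁻ (taking the C–Br bonding pair) generates a tertiary carbocation.
The bond broken in this step is the C–Br bond.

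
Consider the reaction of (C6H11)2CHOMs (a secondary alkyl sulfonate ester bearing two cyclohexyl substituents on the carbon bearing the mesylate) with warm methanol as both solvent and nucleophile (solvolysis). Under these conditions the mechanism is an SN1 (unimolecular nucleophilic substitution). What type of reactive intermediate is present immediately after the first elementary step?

secondary carbocation

Step 1: Unassisted departure of MsO⁻ (taking the C–O bonding pair) generates a secondary carbocation.
After step 1 the species present is a secondary carbocation.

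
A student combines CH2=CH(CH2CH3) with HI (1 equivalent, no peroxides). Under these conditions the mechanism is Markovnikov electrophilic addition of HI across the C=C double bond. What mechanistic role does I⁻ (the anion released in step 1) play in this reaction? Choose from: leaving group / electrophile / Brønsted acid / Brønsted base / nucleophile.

nucleophile

Step 2: Nucleophilic attack by I⁻ on the carbocation completes the addition, giving R–I.
I⁻ (the anion released in step 1) donates an electron pair to form a new σ-bond to carbon — it is the nucleophile.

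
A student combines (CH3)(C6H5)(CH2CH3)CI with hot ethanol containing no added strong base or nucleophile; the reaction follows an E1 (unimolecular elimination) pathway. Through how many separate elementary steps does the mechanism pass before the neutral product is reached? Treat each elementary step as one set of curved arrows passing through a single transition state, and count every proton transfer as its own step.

2

Step 1: Rate-determining heterolysis of the C–I bond gives I⁻ and a tertiary carbocation.
(No 1,2-shift: no single shift to an adjacent carbon would give a more stable cation.)
Step 2: Loss of a β-proton to an ethanol molecule of the solvent: the C–H bonding pair collapses toward the cationic carbon to form the C=C π bond, yielding the alkene.
Total: 2 elementary steps.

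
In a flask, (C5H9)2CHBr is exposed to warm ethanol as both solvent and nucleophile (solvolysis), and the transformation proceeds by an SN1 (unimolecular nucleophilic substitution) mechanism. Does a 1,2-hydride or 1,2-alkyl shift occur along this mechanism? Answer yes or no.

yes

The first-formed carbocation is secondary.
The adjacent cyclopentyl carbon already bears 2 other carbon substituents and has a hydrogen to migrate; after a 1,2-hydride shift from that carbon the positive charge sits on a tertiary centre.
Tertiary is more stable than secondary, so the shift occurs.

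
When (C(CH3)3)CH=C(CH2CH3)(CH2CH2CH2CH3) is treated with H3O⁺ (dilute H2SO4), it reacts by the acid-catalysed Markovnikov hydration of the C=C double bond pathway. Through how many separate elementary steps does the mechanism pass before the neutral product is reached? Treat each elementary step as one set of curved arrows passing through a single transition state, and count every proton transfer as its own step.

Step 1: Electrophilic addition begins with the π(C=C) electrons forming a bond to the proton of H3O⁺. Following Markovnikov's rule, the resulting cation is tertiary. H2O is released.
(No 1,2-shift: no single shift to an adjacent carbon would give a more stable cation.)
Step 2: A lone pair on the oxygen of H2O attacks the carbocation, forming a C–O bond and an oxonium ion (a protonated alcohol).
Step 3: H2O removes a proton from the oxonium oxygen, regenerating H3O⁺ and giving the neutral alcohol.
Total: 3 elementary steps.

3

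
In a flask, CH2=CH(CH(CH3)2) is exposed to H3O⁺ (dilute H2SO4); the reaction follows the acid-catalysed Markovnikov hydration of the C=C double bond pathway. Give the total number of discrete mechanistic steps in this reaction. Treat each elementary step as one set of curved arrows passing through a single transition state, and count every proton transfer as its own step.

4

Step 1: Protonation of the alkene by H3O⁺: the π bond acts as the nucleophile and picks up H⁺, giving the more stable (Markovnikov) secondary carbocation. H2O is released.
Step 2: Carbocation rearrangement: a 1,2-hydride shift from the adjacent isopropyl carbon converts the initially-formed secondary cation into the more stable tertiary cation.
Step 3: Water acts as the nucleophile: an oxygen lone pair bonds to the cationic carbon, giving an oxonium-ion intermediate.
Step 4: Proton transfer from the O–H of the oxonium ion to H2O completes the catalytic cycle and yields the alcohol.
Total: 4 elementary steps.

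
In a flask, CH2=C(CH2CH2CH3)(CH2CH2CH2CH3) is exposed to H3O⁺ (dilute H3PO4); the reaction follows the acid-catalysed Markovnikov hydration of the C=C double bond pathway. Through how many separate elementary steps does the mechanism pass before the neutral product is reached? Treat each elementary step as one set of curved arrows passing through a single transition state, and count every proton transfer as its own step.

Step 1: Protonation of the alkene by H3O⁺: the π bond acts as the nucleophile and picks up H⁺, giving the more stable (Markovnikov) tertiary carbocation. H2O is released.
(No 1,2-shift: no single shift to an adjacent carbon would give a more stable cation.)
Step 2: Water acts as the nucleophile: an oxygen lone pair bonds to the cationic carbon, giving an oxonium-ion intermediate.
Step 3: Deprotonation of the oxonium ion by a water molecule delivers the neutral alcohol and regenerates the acid catalyst.
Total: 3 elementary steps.

3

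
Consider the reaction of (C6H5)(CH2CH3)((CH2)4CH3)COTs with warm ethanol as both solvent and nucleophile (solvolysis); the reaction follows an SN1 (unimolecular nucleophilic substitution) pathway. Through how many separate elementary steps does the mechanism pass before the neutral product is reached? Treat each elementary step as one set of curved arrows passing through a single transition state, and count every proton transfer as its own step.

Step 1: Rate-determining heterolysis of the C–O bond gives TsO⁻ and a tertiary carbocation.
(No 1,2-shift: no single shift to an adjacent carbon would give a more stable cation.)
Step 2: Nucleophilic capture: the oxygen of CH3CH2OH bonds to the cationic carbon, producing an oxonium-ion intermediate.
Step 3: Deprotonation of the oxonium oxygen by solvent ethanol yields the neutral ether.
Total: 3 elementary steps.

3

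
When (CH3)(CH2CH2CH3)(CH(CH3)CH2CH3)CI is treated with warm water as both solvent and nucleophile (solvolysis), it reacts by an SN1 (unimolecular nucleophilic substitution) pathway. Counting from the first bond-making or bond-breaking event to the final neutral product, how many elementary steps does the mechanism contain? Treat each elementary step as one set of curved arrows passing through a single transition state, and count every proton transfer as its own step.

3

Step 1: The C–I bond breaks with both electrons going to the iodide; I⁻ leaves and a tertiary carbocation remains.
(No 1,2-shift: no single shift to an adjacent carbon would give a more stable cation.)
Step 2: Nucleophilic capture: the oxygen of H2O bonds to the cationic carbon, producing an oxonium-ion intermediate.
Step 3: Proton transfer from the O–H of the oxonium ion to a solvent molecule delivers the neutral alcohol.
Total: 3 elementary steps.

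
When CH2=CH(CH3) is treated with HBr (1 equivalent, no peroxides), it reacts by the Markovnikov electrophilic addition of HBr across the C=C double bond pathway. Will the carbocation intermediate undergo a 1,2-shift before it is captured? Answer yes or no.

The first-formed carbocation is secondary.
No single 1,2-shift to an adjacent carbon would produce a more-substituted cation than the one already present, so no rearrangement occurs.

no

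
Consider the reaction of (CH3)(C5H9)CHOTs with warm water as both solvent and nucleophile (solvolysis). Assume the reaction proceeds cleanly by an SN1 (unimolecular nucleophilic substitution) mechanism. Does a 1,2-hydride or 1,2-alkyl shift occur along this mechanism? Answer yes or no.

The first-formed carbocation is secondary.
The adjacent cyclopentyl carbon already bears 2 other carbon substituents and has a hydrogen to migrate; after a 1,2-hydride shift from that carbon the positive charge sits on a tertiary centre.
Tertiary is more stable than secondary, so the shift occurs.

yes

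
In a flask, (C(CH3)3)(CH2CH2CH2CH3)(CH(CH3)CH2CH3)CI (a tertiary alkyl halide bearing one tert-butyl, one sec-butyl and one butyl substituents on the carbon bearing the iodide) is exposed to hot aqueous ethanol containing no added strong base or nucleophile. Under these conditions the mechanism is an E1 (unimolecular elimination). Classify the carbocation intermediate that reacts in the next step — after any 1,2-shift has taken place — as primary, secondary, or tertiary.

tertiary

Step 1: Ionisation: the C–I σ-bond cleaves heterolytically; both bonding electrons depart with I⁻, leaving a tertiary carbocation at the α-carbon.
No single 1,2-shift to an adjacent carbon would give a more-substituted cation, so no rearrangement occurs.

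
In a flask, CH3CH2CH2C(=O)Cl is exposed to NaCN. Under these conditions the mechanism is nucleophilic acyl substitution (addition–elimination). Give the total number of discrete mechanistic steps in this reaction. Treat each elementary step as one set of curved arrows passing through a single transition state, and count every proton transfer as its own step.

2

Step 1: CN⁻ adds to the carbonyl carbon; the C=O π electrons shift onto oxygen and a tetrahedral alkoxide intermediate forms.
Step 2: Elimination step: re-formation of the carbonyl π bond drives out Cl⁻, giving the new acyl compound.
Total: 2 elementary steps.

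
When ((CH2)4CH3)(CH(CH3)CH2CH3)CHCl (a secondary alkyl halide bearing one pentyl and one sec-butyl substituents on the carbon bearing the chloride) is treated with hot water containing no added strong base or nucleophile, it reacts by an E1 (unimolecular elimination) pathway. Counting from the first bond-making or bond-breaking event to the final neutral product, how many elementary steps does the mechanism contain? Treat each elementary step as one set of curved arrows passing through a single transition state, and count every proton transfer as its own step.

Step 1: Unassisted departure of Cl⁻ (taking the C–Cl bonding pair) generates a secondary carbocation.
Step 2: A 1,2-hydride shift from the adjacent sec-butyl carbon moves the positive charge from the secondary centre to an adjacent carbon, generating a more stable tertiary carbocation.
Step 3: Loss of a β-proton to a water molecule of the solvent: the C–H bonding pair collapses toward the cationic carbon to form the C=C π bond, yielding the alkene.
Total: 3 elementary steps.

3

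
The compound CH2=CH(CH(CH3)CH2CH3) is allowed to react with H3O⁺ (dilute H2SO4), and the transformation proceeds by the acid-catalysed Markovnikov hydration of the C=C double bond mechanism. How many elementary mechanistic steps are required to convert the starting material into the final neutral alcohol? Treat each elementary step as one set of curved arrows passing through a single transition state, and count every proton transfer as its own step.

Step 1: The π electrons of the C=C bond attack a proton of H3O⁺; Markovnikov addition places the new C–H on the less-substituted alkene carbon, so the positive charge ends up on the more-substituted carbon — a secondary carbocation. H2O is released.
Step 2: Carbocation rearrangement: a 1,2-hydride shift from the adjacent sec-butyl carbon converts the initially-formed secondary cation into the more stable tertiary cation.
Step 3: Water acts as the nucleophile: an oxygen lone pair bonds to the cationic carbon, giving an oxonium-ion intermediate.
Step 4: Proton transfer from the O–H of the oxonium ion to H2O completes the catalytic cycle and yields the alcohol.
Total: 4 elementary steps.

4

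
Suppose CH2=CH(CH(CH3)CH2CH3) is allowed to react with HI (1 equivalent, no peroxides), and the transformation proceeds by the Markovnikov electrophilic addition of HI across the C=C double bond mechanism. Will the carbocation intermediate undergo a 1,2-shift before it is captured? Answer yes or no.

The first-formed carbocation is secondary.
The adjacent sec-butyl carbon already bears 2 other carbon substituents and has a hydrogen to migrate; after a 1,2-hydride shift from that carbon the positive charge sits on a tertiary centre.
Tertiary is more stable than secondary, so the shift occurs.

yes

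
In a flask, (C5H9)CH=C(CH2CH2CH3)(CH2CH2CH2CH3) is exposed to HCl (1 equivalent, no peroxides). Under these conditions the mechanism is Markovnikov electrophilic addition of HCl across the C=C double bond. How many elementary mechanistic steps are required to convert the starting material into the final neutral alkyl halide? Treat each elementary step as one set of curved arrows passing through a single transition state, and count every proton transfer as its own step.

2

Step 1: The π electrons of the C=C bond attack a proton of HCl; Markovnikov addition places the new C–H on the less-substituted alkene carbon, so the positive charge ends up on the more-substituted carbon — a tertiary carbocation. The H–Cl bond breaks heterolytically, releasing Cl⁻.
(No 1,2-shift: no single shift to an adjacent carbon would give a more stable cation.)
Step 2: The Cl⁻ anion donates a lone pair to the carbocation, forming the new C–Cl σ-bond and giving the neutral alkyl halide.
Total: 2 elementary steps.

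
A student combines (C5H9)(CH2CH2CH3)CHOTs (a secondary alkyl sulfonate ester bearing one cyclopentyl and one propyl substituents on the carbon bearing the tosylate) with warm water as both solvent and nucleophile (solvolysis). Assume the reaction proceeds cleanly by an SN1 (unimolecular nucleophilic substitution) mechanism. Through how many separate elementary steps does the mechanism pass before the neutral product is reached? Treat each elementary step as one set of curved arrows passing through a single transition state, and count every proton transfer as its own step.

Step 1: Unassisted departure of TsO⁻ (taking the C–O bonding pair) generates a secondary carbocation.
Step 2: A 1,2-hydride shift from the adjacent cyclopentyl carbon moves the positive charge from the secondary centre to an adjacent carbon, generating a more stable tertiary carbocation.
Step 3: A lone pair on the oxygen of H2O attacks the carbocation, forming a new C–O σ-bond and an oxonium ion.
Step 4: Proton transfer from the O–H of the oxonium ion to a solvent molecule delivers the neutral alcohol.
Total: 4 elementary steps.

4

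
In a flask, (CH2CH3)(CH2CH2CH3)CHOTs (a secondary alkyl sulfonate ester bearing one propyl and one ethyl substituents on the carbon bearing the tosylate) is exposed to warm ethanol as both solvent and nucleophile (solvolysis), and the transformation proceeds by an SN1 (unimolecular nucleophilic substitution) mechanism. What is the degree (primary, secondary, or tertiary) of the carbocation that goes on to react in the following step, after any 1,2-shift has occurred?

Step 1: Ionisation: the C–O σ-bond cleaves heterolytically; both bonding electrons depart with TsO⁻, leaving a secondary carbocation at the α-carbon.
No single 1,2-shift to an adjacent carbon would give a more-substituted cation, so no rearrangement occurs.

secondary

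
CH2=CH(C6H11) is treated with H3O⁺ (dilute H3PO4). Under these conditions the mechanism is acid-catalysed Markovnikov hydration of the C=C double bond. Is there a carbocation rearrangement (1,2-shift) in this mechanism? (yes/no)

The first-formed carbocation is secondary.
The adjacent cyclohexyl carbon already bears 2 other carbon substituents and has a hydrogen to migrate; after a 1,2-hydride shift from that carbon the positive charge sits on a tertiary centre.
Tertiary is more stable than secondary, so the shift occurs.

yes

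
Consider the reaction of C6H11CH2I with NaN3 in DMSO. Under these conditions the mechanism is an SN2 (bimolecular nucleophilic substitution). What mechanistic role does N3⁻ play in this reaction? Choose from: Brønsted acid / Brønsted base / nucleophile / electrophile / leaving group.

nucleophile

Step 1: N3⁻ attacks the back face of the α-carbon while I⁻ departs with the C–I bonding pair — a single concerted displacement through a pentacoordinate transition state.
N3⁻ donates an electron pair to form a new σ-bond to carbon — it is the nucleophile.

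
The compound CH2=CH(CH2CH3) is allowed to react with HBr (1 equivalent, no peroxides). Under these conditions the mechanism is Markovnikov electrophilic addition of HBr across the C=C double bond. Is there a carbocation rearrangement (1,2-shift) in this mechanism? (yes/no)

no

The first-formed carbocation is secondary.
No single 1,2-shift to an adjacent carbon would produce a more-substituted cation than the one already present, so no rearrangement occurs.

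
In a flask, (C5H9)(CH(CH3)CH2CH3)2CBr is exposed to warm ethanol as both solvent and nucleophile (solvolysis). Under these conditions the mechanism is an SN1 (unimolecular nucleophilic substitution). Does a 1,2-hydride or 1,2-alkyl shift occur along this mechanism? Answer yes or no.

no

The first-formed carbocation is tertiary.
No single 1,2-shift to an adjacent carbon would produce a more-substituted cation than the one already present, so no rearrangement occurs.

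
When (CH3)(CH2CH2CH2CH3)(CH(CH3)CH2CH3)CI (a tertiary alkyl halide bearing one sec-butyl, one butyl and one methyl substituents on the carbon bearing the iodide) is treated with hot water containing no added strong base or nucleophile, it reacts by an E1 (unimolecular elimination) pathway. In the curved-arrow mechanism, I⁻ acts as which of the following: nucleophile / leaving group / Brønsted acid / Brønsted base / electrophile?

leaving group

Step 1: Unassisted departure of I⁻ (taking the C–I bonding pair) generates a tertiary carbocation.
I⁻ departs with both electrons of the breaking σ-bond — that is the definition of a leaving group.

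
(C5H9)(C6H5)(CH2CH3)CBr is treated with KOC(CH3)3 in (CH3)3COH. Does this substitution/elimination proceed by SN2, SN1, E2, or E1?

E2

Conditions: a strong/bulky base with a tertiary substrate bearing a β-hydrogen.
These conditions are the textbook signature of the E2 pathway.
A strong (often hindered) base removes a β-H in concert with loss of the leaving group — bimolecular elimination.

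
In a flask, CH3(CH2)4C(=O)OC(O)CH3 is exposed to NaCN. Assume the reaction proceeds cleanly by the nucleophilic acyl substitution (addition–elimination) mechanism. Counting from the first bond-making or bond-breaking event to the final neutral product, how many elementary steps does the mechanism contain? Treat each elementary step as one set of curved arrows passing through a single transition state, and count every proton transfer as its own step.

Step 1: CN⁻ adds to the carbonyl carbon; the C=O π electrons shift onto oxygen and a tetrahedral alkoxide intermediate forms.
Step 2: An oxygen lone pair re-forms the C=O π bond as the C–O σ-bond breaks; CH3CO2⁻ is expelled.
Total: 2 elementary steps.

2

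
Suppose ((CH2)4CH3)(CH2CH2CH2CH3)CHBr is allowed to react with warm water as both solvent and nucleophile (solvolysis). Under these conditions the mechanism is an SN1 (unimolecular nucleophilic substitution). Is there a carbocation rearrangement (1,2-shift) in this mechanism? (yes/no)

no

The first-formed carbocation is secondary.
No single 1,2-shift to an adjacent carbon would produce a more-substituted cation than the one already present, so no rearrangement occurs.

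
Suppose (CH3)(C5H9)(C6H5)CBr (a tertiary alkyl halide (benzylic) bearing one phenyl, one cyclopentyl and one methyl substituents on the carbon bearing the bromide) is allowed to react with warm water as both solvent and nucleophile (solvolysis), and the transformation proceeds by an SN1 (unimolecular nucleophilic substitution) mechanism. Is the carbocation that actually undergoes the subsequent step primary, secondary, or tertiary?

Step 1: Unassisted departure of Br⁻ (taking the C–Br bonding pair) generates a tertiary carbocation.
No single 1,2-shift to an adjacent carbon would give a more-substituted cation, so no rearrangement occurs.

tertiary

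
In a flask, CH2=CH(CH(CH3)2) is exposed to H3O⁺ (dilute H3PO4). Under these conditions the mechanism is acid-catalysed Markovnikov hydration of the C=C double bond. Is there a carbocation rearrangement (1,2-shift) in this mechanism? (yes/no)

The first-formed carbocation is secondary.
The adjacent isopropyl carbon already bears 2 other carbon substituents and has a hydrogen to migrate; after a 1,2-hydride shift from that carbon the positive charge sits on a tertiary centre.
Tertiary is more stable than secondary, so the shift occurs.

yes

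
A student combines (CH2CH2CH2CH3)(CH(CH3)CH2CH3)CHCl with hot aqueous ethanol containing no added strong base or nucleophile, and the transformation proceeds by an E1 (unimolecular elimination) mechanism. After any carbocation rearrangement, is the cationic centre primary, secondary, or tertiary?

Step 1: Ionisation: the C–Cl σ-bond cleaves heterolytically; both bonding electrons depart with Cl⁻, leaving a secondary carbocation at the α-carbon.
Step 2: Carbocation rearrangement: a 1,2-hydride shift from the adjacent sec-butyl carbon converts the initially-formed secondary cation into the more stable tertiary cation.
The cation rearranges from secondary to tertiary via a 1,2-hydride shift from the adjacent sec-butyl carbon; the tertiary cation is what reacts next.

tertiary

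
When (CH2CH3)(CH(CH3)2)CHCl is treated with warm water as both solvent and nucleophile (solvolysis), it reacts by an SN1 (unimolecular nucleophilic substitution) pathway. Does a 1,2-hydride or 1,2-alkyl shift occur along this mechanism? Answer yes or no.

The first-formed carbocation is secondary.
The adjacent isopropyl carbon already bears 2 other carbon substituents and has a hydrogen to migrate; after a 1,2-hydride shift from that carbon the positive charge sits on a tertiary centre.
Tertiary is more stable than secondary, so the shift occurs.

yes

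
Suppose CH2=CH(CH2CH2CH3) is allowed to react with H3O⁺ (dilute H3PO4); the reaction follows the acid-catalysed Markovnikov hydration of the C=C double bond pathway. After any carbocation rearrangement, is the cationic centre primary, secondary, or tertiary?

secondary

Step 1: The π electrons of the C=C bond attack a proton of H3O⁺; Markovnikov addition places the new C–H on the less-substituted alkene carbon, so the positive charge ends up on the more-substituted carbon — a secondary carbocation. H2O is released.
No single 1,2-shift to an adjacent carbon would give a more-substituted cation, so no rearrangement occurs.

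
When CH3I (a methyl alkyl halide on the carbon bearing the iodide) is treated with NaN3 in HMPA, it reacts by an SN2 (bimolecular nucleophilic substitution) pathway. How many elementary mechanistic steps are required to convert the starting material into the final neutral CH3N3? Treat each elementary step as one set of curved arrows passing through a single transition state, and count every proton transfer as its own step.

1

Step 1: Backside attack by N3⁻ on the carbon bearing the iodide: the new C–N bond forms as the C–I bond breaks, with Walden inversion at carbon.
Total: 1 elementary step.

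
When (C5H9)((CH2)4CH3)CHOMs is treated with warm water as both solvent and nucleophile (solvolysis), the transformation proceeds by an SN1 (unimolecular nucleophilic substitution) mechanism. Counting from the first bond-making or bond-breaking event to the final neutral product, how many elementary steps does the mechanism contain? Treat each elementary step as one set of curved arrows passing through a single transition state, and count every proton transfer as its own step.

Step 1: The C–O bond breaks with both electrons going to the mesylate; MsO⁻ leaves and a secondary carbocation remains.
Step 2: A 1,2-hydride shift from the adjacent cyclopentyl carbon moves the positive charge from the secondary centre to an adjacent carbon, generating a more stable tertiary carbocation.
Step 3: Nucleophilic capture: the oxygen of H2O bonds to the cationic carbon, producing an oxonium-ion intermediate.
Step 4: A second solvent molecule removes the proton on oxygen, giving the neutral alcohol product.
Total: 4 elementary steps.

4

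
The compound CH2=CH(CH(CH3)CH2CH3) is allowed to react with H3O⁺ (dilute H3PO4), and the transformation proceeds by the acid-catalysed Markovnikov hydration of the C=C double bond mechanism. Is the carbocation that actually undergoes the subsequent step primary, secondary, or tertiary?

tertiary

Step 1: Protonation of the alkene by H3O⁺: the π bond acts as the nucleophile and picks up H⁺, giving the more stable (Markovnikov) secondary carbocation. H2O is released.
Step 2: Carbocation rearrangement: a 1,2-hydride shift from the adjacent sec-butyl carbon converts the initially-formed secondary cation into the more stable tertiary cation.
The cation rearranges from secondary to tertiary via a 1,2-hydride shift from the adjacent sec-butyl carbon; the tertiary cation is what reacts next.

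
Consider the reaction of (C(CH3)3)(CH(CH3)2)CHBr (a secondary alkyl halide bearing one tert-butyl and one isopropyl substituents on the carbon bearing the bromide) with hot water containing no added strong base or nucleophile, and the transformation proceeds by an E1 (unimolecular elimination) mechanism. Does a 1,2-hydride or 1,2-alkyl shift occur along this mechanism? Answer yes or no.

yes

The first-formed carbocation is secondary.
The adjacent isopropyl carbon already bears 2 other carbon substituents and has a hydrogen to migrate; after a 1,2-hydride shift from that carbon the positive charge sits on a tertiary centre.
Tertiary is more stable than secondary, so the shift occurs.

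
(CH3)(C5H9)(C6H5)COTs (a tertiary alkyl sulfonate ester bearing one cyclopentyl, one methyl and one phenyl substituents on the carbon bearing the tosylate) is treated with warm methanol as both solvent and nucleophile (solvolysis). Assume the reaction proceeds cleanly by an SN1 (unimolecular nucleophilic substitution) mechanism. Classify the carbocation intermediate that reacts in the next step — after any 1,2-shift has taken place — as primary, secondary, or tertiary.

tertiary

Step 1: Unassisted departure of TsO⁻ (taking the C–O bonding pair) generates a tertiary carbocation.
No single 1,2-shift to an adjacent carbon would give a more-substituted cation, so no rearrangement occurs.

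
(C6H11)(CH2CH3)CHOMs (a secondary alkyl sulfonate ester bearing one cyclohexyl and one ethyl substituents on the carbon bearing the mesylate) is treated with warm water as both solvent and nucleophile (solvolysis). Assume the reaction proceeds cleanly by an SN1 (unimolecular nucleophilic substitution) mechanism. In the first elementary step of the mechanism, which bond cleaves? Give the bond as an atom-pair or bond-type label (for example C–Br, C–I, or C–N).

C–O

Step 1: Ionisation: the C–O σ-bond cleaves heterolytically; both bonding electrons depart with MsO⁻, leaving a secondary carbocation at the α-carbon.
The bond broken in this step is the C–O bond.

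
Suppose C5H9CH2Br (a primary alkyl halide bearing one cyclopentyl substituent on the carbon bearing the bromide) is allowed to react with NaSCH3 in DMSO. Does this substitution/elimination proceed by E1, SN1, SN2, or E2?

Conditions: a primary substrate with a strong nucleophile in the polar aprotic solvent DMSO.
These conditions are the textbook signature of the SN2 pathway.
An unhindered substrate with a strong nucleophile in a polar aprotic solvent favours one-step backside displacement.

SN2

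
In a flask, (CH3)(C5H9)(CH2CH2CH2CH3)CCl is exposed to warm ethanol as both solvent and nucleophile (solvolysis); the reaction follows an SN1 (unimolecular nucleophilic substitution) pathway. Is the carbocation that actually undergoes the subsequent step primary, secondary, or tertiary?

tertiary

Step 1: The C–Cl bond breaks with both electrons going to the chloride; Cl⁻ leaves and a tertiary carbocation remains.
No single 1,2-shift to an adjacent carbon would give a more-substituted cation, so no rearrangement occurs.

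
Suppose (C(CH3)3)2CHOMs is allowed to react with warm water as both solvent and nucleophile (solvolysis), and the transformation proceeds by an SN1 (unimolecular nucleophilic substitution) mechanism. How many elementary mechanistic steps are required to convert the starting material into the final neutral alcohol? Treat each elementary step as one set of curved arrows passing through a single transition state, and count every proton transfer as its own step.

4

Step 1: Ionisation: the C–O σ-bond cleaves heterolytically; both bonding electrons depart with MsO⁻, leaving a secondary carbocation at the α-carbon.
Step 2: Carbocation rearrangement: a 1,2-methyl shift from the adjacent tert-butyl carbon converts the initially-formed secondary cation into the more stable tertiary cation.
Step 3: H2O donates an oxygen lone pair into the empty p orbital of the cation, giving a protonated alcohol (an oxonium ion).
Step 4: Proton transfer from the O–H of the oxonium ion to a solvent molecule delivers the neutral alcohol.
Total: 4 elementary steps.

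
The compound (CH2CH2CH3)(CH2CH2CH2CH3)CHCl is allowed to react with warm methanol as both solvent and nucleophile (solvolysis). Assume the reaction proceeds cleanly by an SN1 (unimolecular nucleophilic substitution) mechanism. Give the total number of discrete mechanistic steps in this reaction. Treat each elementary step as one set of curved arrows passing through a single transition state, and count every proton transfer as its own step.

3

Step 1: Ionisation: the C–Cl σ-bond cleaves heterolytically; both bonding electrons depart with Cl⁻, leaving a secondary carbocation at the α-carbon.
(No 1,2-shift: no single shift to an adjacent carbon would give a more stable cation.)
Step 2: Nucleophilic capture: the oxygen of CH3OH bonds to the cationic carbon, producing an oxonium-ion intermediate.
Step 3: Proton transfer from the O–H of the oxonium ion to a solvent molecule delivers the neutral ether.
Total: 3 elementary steps.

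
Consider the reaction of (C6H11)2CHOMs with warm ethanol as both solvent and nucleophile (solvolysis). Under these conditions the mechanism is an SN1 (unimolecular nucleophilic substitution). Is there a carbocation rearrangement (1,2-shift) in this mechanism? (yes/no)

yes

The first-formed carbocation is secondary.
The adjacent cyclohexyl carbon already bears 2 other carbon substituents and has a hydrogen to migrate; after a 1,2-hydride shift from that carbon the positive charge sits on a tertiary centre.
Tertiary is more stable than secondary, so the shift occurs.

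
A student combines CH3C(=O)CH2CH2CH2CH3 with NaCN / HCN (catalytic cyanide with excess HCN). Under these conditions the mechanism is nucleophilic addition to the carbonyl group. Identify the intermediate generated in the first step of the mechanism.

tetrahedral alkoxide intermediate

Step 1: CN⁻ attacks the sp² carbonyl carbon; the C=O π bond breaks and the electrons end up as a lone pair on the alkoxide oxygen of the tetrahedral intermediate.
After step 1 the species present is a tetrahedral alkoxide intermediate.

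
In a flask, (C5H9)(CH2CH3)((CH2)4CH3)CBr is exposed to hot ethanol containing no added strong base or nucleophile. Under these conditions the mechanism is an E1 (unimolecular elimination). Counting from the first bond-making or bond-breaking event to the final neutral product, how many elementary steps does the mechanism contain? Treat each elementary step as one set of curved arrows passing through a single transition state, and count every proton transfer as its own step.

Step 1: Rate-determining heterolysis of the C–Br bond gives Br⁻ and a tertiary carbocation.
(No 1,2-shift: no single shift to an adjacent carbon would give a more stable cation.)
Step 2: An ethanol molecule (solvent) deprotonates a β-carbon; as the C–H bond breaks, those electrons form the new alkene π bond.
Total: 2 elementary steps.

2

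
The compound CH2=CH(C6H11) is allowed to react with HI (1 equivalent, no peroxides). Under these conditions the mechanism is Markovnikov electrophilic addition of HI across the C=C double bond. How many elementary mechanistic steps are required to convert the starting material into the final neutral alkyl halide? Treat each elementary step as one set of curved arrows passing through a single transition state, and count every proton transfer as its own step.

Step 1: The π electrons of the C=C bond attack a proton of HI; Markovnikov addition places the new C–H on the less-substituted alkene carbon, so the positive charge ends up on the more-substituted carbon — a secondary carbocation. The H–I bond breaks heterolytically, releasing I⁻.
Step 2: A 1,2-hydride shift from the adjacent cyclohexyl carbon moves the positive charge from the secondary centre to an adjacent carbon, generating a more stable tertiary carbocation.
Step 3: Nucleophilic attack by I⁻ on the carbocation completes the addition, giving R–I.
Total: 3 elementary steps.

3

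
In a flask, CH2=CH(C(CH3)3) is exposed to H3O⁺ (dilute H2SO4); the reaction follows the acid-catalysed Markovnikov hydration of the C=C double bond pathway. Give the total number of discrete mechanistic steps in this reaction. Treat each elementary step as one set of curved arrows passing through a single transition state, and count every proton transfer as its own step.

Step 1: The π electrons of the C=C bond attack a proton of H3O⁺; Markovnikov addition places the new C–H on the less-substituted alkene carbon, so the positive charge ends up on the more-substituted carbon — a secondary carbocation. H2O is released.
Step 2: A methyl group with its bonding pair migrates from the adjacent tert-butyl carbon to the cationic centre — a 1,2-methyl shift — upgrading the secondary cation to a tertiary one.
Step 3: Nucleophilic capture of the cation by H2O produces the protonated alcohol (an oxonium ion).
Step 4: Proton transfer from the O–H of the oxonium ion to H2O completes the catalytic cycle and yields the alcohol.
Total: 4 elementary steps.

4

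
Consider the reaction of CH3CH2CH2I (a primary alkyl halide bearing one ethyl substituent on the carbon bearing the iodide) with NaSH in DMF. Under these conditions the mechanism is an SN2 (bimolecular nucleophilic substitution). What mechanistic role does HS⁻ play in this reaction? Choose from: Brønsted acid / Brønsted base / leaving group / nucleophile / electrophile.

nucleophile

Step 1: The hydrosulfide nucleophile donates a lone pair from S to the α-carbon in a backside attack; simultaneously the C–I σ-bond breaks and both of its electrons leave with I⁻. One concerted step with inversion of configuration.
HS⁻ donates an electron pair to form a new σ-bond to carbon — it is the nucleophile.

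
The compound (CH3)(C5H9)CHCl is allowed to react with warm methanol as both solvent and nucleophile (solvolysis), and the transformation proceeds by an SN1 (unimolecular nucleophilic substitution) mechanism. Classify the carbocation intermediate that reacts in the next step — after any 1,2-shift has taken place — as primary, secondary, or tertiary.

Step 1: The C–Cl bond breaks with both electrons going to the chloride; Cl⁻ leaves and a secondary carbocation remains.
Step 2: Carbocation rearrangement: a 1,2-hydride shift from the adjacent cyclopentyl carbon converts the initially-formed secondary cation into the more stable tertiary cation.
The cation rearranges from secondary to tertiary via a 1,2-hydride shift from the adjacent cyclopentyl carbon; the tertiary cation is what reacts next.

tertiary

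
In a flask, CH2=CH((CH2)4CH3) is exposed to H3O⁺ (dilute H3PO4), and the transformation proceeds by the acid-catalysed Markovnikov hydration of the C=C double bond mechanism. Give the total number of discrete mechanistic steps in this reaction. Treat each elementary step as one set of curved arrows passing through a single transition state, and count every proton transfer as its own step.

Step 1: The π electrons of the C=C bond attack a proton of H3O⁺; Markovnikov addition places the new C–H on the less-substituted alkene carbon, so the positive charge ends up on the more-substituted carbon — a secondary carbocation. H2O is released.
(No 1,2-shift: no single shift to an adjacent carbon would give a more stable cation.)
Step 2: Nucleophilic capture of the cation by H2O produces the protonated alcohol (an oxonium ion).
Step 3: Deprotonation of the oxonium ion by a water molecule delivers the neutral alcohol and regenerates the acid catalyst.
Total: 3 elementary steps.

3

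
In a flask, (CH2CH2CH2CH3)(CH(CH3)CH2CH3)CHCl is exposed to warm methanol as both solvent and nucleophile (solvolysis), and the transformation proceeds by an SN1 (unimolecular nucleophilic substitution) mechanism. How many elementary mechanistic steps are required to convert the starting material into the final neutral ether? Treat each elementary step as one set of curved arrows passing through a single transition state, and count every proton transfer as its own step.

4

Step 1: Rate-determining heterolysis of the C–Cl bond gives Cl⁻ and a secondary carbocation.
Step 2: A 1,2-hydride shift from the adjacent sec-butyl carbon moves the positive charge from the secondary centre to an adjacent carbon, generating a more stable tertiary carbocation.
Step 3: CH3OH donates an oxygen lone pair into the empty p orbital of the cation, giving a protonated ether (an oxonium ion).
Step 4: Deprotonation of the oxonium oxygen by solvent methanol yields the neutral ether.
Total: 4 elementary steps.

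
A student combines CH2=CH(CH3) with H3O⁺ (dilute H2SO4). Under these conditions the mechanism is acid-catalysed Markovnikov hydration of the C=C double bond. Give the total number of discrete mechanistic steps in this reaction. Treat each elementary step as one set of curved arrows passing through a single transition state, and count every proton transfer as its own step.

3

Step 1: Electrophilic addition begins with the π(C=C) electrons forming a bond to the proton of H3O⁺. Following Markovnikov's rule, the resulting cation is secondary. H2O is released.
(No 1,2-shift: no single shift to an adjacent carbon would give a more stable cation.)
Step 2: Nucleophilic capture of the cation by H2O produces the protonated alcohol (an oxonium ion).
Step 3: H2O removes a proton from the oxonium oxygen, regenerating H3O⁺ and giving the neutral alcohol.
Total: 3 elementary steps.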